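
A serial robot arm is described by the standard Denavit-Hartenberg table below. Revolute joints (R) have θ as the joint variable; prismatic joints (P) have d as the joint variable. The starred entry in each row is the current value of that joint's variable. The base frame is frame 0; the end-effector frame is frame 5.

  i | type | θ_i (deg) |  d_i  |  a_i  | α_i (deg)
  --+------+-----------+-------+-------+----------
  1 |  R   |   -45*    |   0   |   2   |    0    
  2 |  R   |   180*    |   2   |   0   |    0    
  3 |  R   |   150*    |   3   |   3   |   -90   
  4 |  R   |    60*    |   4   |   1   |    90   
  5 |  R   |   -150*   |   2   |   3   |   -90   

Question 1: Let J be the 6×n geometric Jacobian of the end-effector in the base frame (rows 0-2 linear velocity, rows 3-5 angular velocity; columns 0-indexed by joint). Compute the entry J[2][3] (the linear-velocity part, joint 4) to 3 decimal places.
axis z_3 = (0.9659,0.2588,0.0000); lever o_n−o_3 = (2.6563,-0.2542,2.3840)
cross product → J_v[:, 3] = (0.6170,-2.3027,-0.9330)
J_ω[:, 3] = z_3
entry J[2][3] = -0.9330

-0.933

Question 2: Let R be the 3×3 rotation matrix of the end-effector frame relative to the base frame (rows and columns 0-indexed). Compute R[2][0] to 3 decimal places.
End-effector x-axis (col 0 of R) = (-0.5950,0.2888,0.7500)
R[2][0] = 0.7500

0.750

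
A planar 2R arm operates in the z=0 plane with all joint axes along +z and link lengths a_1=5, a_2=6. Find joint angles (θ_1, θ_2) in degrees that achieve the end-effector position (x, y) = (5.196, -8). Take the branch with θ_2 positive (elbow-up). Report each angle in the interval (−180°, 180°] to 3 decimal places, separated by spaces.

-90.002 60.002

cos θ_2 = (90.9984−5²−6²)/(2·5·6) = 0.5000; θ_2 = 60.0017° (elbow-up)
β = atan2(-8.0000,5.1960) = -56.9963°; ψ = atan2(5.1962,7.9998) = 33.0055°
θ_1 = β − ψ = -90.0017°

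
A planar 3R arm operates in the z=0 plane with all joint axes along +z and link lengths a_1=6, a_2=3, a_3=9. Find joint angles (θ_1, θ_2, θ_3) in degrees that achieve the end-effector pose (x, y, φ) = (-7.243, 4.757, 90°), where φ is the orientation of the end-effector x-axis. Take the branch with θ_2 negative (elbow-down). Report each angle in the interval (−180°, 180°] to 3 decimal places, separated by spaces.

wrist centre = target − a_3·(cos φ, sin φ) = (-7.2430, -4.2430)
cos θ_2 = (70.4641−6²−3²)/(2·6·3) = 0.7073; θ_2 = -44.9814° (elbow-down)
β = atan2(-4.2430,-7.2430) = -149.6379°; ψ = atan2(-2.1206,8.1220) = -14.6331°
θ_1 = β − ψ = -135.0049°
θ_3 = φ − θ_1 − θ_2 = -90.0137° (wrapped to (-180°,180°])

-135.005 -44.981 -90.014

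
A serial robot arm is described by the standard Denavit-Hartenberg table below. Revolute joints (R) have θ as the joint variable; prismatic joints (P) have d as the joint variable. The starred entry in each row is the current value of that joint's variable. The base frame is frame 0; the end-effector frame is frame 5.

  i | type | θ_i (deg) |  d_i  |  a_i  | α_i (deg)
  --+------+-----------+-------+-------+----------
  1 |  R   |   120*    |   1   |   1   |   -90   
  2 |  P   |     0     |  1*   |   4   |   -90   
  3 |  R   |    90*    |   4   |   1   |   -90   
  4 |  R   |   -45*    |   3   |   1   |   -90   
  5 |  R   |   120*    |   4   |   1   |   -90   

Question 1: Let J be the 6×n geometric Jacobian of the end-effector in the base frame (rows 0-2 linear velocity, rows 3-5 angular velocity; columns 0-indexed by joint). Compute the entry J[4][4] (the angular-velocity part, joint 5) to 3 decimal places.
axis z_4 = (0.6124,0.3536,0.7071); lever o_n−o_4 = (1.7103,1.9874,3.1820)
cross product → J_v[:, 4] = (-0.2803,-0.7392,0.6124)
J_ω[:, 4] = z_4
entry J[4][4] = 0.3536

0.354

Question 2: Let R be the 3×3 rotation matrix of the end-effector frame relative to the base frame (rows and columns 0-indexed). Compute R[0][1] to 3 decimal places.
End-effector y-axis (col 1 of R) = (-0.6124,-0.3536,-0.7071)
R[0][1] = -0.6124

-0.612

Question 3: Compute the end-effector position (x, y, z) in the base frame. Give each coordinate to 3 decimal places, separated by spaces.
1.323 4.073 -0.525

after link 1: o_1 = (-0.5000, 0.8660, 1.0000)
after link 2: o_2 = (-3.3660, 3.8301, 1.0000)
after link 3: o_3 = (-2.5000, 4.3301, -3.0000)
after link 4: o_4 = (-0.3876, 2.0856, -3.7071)
after link 5: o_5 = (1.3227, 4.0730, -0.5251)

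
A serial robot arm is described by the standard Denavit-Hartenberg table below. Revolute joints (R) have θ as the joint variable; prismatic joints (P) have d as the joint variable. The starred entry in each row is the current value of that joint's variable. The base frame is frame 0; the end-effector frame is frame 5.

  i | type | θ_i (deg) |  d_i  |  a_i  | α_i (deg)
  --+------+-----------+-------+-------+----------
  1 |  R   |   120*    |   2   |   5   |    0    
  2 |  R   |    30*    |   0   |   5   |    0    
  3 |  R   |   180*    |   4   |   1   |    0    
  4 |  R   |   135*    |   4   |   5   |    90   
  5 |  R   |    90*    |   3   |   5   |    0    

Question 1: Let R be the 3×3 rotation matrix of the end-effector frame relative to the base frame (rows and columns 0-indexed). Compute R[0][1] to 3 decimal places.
End-effector y-axis (col 1 of R) = (0.2588,-0.9659,0.0000)
R[0][1] = 0.2588

0.259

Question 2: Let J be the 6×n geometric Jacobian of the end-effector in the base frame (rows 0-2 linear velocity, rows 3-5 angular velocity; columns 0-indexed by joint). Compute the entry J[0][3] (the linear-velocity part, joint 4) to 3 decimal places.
-5.606

axis z_3 = (0.0000,0.0000,1.0000); lever o_n−o_3 = (1.6037,5.6061,9.0000)
cross product → J_v[:, 3] = (-5.6061,1.6037,0.0000)
J_ω[:, 3] = z_3
entry J[0][3] = -5.6061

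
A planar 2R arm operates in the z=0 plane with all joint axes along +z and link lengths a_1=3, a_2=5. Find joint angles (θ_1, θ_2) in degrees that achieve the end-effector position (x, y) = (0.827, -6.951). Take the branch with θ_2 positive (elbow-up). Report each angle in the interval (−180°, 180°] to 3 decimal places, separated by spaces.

-121.428 59.999

cos θ_2 = (49.0003−3²−5²)/(2·3·5) = 0.5000; θ_2 = 59.9993° (elbow-up)
β = atan2(-6.9510,0.8270) = -83.2151°; ψ = atan2(4.3301,5.5001) = 38.2127°
θ_1 = β − ψ = -121.4278°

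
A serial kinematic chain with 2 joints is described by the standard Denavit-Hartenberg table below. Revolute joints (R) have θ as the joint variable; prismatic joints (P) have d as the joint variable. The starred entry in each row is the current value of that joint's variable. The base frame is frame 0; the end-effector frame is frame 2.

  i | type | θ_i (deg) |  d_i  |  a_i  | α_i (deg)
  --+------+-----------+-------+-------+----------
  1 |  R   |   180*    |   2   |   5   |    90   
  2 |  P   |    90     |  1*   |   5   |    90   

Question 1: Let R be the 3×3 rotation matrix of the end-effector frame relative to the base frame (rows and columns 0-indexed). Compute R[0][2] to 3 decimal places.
End-effector z-axis (col 2 of R) = (-1.0000,0.0000,-0.0000)
R[0][2] = -1.0000

-1.000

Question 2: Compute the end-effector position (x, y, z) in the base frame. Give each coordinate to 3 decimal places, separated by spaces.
after link 1: o_1 = (-5.0000, 0.0000, 2.0000)
after link 2: o_2 = (-5.0000, 1.0000, 7.0000)

-5.000 1.000 7.000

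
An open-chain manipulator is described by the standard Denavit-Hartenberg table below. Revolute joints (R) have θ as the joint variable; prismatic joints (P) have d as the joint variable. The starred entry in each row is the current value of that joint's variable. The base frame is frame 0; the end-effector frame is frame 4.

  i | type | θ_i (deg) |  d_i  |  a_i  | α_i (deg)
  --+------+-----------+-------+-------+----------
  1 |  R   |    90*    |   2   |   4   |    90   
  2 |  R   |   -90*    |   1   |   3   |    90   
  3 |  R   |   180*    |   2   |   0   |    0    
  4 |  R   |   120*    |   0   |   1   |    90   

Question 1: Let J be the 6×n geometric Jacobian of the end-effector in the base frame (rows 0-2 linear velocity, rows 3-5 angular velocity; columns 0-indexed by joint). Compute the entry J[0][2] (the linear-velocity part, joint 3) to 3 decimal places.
0.500

axis z_2 = (0.0000,-1.0000,-0.0000); lever o_n−o_2 = (-0.8660,-2.0000,-0.5000)
cross product → J_v[:, 2] = (0.5000,0.0000,-0.8660)
J_ω[:, 2] = z_2
entry J[0][2] = 0.5000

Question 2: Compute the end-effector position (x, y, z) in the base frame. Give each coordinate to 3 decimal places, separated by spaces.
after link 1: o_1 = (0.0000, 4.0000, 2.0000)
after link 2: o_2 = (1.0000, 4.0000, -1.0000)
after link 3: o_3 = (1.0000, 2.0000, -1.0000)
after link 4: o_4 = (0.1340, 2.0000, -1.5000)

0.134 2.000 -1.500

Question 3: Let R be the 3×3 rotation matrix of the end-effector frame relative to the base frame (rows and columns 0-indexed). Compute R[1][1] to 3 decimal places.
-1.000

End-effector y-axis (col 1 of R) = (0.0000,-1.0000,-0.0000)
R[1][1] = -1.0000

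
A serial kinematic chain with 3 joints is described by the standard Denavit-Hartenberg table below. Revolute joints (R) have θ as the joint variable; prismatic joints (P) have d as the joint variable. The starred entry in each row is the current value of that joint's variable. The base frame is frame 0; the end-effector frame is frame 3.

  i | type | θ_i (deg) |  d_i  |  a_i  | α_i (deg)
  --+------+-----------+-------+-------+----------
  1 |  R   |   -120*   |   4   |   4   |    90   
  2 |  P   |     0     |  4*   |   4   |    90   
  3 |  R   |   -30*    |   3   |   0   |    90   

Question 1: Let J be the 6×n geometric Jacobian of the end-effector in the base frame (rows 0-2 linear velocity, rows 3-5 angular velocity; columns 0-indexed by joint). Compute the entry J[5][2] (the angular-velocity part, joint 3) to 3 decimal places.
-1.000

axis z_2 = (-0.0000,0.0000,-1.0000); lever o_n−o_2 = (0.0000,0.0000,-3.0000)
cross product → J_v[:, 2] = (-0.0000,-0.0000,-0.0000)
J_ω[:, 2] = z_2
entry J[5][2] = -1.0000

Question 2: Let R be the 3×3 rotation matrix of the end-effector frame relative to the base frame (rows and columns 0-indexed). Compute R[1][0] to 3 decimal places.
-1.000

End-effector x-axis (col 0 of R) = (0.0000,-1.0000,-0.0000)
R[1][0] = -1.0000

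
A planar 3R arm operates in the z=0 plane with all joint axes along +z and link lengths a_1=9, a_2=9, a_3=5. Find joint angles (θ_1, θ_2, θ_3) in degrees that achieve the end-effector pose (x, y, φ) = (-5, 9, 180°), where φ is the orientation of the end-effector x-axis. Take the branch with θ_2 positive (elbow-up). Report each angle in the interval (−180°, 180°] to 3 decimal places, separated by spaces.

30.000 120.000 30.000

wrist centre = target − a_3·(cos φ, sin φ) = (0.0000, 9.0000)
cos θ_2 = (81.0000−9²−9²)/(2·9·9) = -0.5000; θ_2 = 120.0000° (elbow-up)
β = atan2(9.0000,0.0000) = 90.0000°; ψ = atan2(7.7942,4.5000) = 60.0000°
θ_1 = β − ψ = 30.0000°
θ_3 = φ − θ_1 − θ_2 = 30.0000° (wrapped to (-180°,180°])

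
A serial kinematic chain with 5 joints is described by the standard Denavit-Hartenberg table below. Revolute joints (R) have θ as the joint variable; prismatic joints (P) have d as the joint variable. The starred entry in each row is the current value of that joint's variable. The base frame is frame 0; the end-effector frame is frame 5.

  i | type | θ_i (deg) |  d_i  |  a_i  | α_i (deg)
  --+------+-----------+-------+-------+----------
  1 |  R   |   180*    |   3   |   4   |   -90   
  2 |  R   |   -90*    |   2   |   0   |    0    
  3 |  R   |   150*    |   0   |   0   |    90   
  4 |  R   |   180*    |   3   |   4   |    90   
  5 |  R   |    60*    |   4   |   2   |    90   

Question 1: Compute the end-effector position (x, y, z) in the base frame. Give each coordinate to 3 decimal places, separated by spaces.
-5.598 -6.000 9.696

after link 1: o_1 = (-4.0000, 0.0000, 3.0000)
after link 2: o_2 = (-4.0000, -2.0000, 3.0000)
after link 3: o_3 = (-4.0000, -2.0000, 3.0000)
after link 4: o_4 = (-4.5981, -2.0000, 7.9641)
after link 5: o_5 = (-5.5981, -6.0000, 9.6962)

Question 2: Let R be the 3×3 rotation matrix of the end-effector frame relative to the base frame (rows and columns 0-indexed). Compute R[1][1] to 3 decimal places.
-1.000

End-effector y-axis (col 1 of R) = (-0.0000,-1.0000,-0.0000)
R[1][1] = -1.0000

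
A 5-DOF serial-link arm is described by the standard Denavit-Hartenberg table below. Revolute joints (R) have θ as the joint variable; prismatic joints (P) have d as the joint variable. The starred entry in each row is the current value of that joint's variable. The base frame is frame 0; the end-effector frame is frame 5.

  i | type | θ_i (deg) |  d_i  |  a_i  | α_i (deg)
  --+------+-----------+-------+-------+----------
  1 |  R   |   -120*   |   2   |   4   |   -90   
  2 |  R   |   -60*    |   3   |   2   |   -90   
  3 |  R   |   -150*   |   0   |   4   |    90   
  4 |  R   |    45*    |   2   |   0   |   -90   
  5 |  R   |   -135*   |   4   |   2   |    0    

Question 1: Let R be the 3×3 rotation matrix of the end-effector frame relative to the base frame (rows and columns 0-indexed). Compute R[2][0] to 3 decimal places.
0.319

End-effector x-axis (col 0 of R) = (-0.5502,0.7718,0.3188)
R[2][0] = 0.3188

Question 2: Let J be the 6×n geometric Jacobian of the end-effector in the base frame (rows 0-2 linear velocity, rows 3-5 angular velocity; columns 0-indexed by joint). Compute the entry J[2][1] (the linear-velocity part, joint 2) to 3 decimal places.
-1.656

axis z_1 = (0.8660,-0.5000,0.0000); lever o_n−o_1 = (-0.7161,-1.4983,-0.7892)
cross product → J_v[:, 1] = (0.3946,0.6835,-1.6556)
J_ω[:, 1] = z_1
entry J[2][1] = -1.6556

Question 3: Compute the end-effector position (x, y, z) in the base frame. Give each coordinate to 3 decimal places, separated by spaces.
-2.716 -4.962 1.211

after link 1: o_1 = (-2.0000, -3.4641, 2.0000)
after link 2: o_2 = (0.0981, -5.8301, 3.7321)
after link 3: o_3 = (2.6962, -5.3301, 0.7321)
after link 4: o_4 = (1.4462, -4.0311, -0.1340)
after link 5: o_5 = (-2.7161, -4.9624, 1.2108)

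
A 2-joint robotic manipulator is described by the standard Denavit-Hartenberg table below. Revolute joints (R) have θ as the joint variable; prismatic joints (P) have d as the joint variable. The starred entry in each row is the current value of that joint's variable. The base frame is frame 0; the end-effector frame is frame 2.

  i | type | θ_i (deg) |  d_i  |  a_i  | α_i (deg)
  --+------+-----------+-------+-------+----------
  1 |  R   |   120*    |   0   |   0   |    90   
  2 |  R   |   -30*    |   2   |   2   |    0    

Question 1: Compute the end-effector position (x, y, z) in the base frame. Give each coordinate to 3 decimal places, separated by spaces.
0.866 2.500 -1.000

after link 1: o_1 = (0.0000, 0.0000, 0.0000)
after link 2: o_2 = (0.8660, 2.5000, -1.0000)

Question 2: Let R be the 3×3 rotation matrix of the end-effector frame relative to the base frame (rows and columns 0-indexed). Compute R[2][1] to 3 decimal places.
End-effector y-axis (col 1 of R) = (-0.2500,0.4330,0.8660)
R[2][1] = 0.8660

0.866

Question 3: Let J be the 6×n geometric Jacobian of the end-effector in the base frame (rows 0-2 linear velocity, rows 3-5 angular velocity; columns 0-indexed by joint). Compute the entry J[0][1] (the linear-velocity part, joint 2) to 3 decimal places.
axis z_1 = (0.8660,0.5000,0.0000); lever o_n−o_1 = (0.8660,2.5000,-1.0000)
cross product → J_v[:, 1] = (-0.5000,0.8660,1.7321)
J_ω[:, 1] = z_1
entry J[0][1] = -0.5000

-0.500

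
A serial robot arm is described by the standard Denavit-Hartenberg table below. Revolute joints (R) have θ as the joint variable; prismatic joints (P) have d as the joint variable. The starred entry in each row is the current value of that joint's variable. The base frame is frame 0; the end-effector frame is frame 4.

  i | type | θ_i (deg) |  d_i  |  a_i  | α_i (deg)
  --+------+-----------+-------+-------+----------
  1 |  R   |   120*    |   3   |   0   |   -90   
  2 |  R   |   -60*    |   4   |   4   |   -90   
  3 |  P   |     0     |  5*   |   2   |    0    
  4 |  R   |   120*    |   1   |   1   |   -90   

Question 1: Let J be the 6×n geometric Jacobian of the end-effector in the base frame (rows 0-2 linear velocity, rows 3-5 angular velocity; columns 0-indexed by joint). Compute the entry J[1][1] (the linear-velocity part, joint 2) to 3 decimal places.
axis z_1 = (-0.8660,-0.5000,0.0000); lever o_n−o_1 = (-6.6872,5.3146,1.7631)
cross product → J_v[:, 1] = (-0.8816,1.5269,-7.9462)
J_ω[:, 1] = z_1
entry J[1][1] = 1.5269

1.527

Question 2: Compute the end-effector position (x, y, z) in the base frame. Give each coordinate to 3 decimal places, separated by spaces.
-6.687 5.315 4.763

after link 1: o_1 = (0.0000, 0.0000, 3.0000)
after link 2: o_2 = (-4.4641, -0.2679, 6.4641)
after link 3: o_3 = (-7.1292, 4.3481, 5.6962)
after link 4: o_4 = (-6.6872, 5.3146, 4.7631)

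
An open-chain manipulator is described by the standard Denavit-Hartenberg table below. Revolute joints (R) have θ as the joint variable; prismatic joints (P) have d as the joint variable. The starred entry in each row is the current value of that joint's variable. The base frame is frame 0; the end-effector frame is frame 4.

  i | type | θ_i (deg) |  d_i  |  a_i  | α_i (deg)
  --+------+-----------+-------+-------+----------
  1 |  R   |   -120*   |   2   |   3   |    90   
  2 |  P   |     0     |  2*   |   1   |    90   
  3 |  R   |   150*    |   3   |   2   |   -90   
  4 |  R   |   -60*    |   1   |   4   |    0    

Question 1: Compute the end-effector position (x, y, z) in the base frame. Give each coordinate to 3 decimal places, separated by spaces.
-2.732 1.536 -4.464

after link 1: o_1 = (-1.5000, -2.5981, 2.0000)
after link 2: o_2 = (-3.7321, -2.4641, 2.0000)
after link 3: o_3 = (-3.7321, -0.4641, -1.0000)
after link 4: o_4 = (-2.7321, 1.5359, -4.4641)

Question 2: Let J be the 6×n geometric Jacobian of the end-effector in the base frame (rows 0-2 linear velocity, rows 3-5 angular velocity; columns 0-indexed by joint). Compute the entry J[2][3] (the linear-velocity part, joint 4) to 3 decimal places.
2.000

axis z_3 = (1.0000,0.0000,-0.0000); lever o_n−o_3 = (1.0000,2.0000,-3.4641)
cross product → J_v[:, 3] = (-0.0000,3.4641,2.0000)
J_ω[:, 3] = z_3
entry J[2][3] = 2.0000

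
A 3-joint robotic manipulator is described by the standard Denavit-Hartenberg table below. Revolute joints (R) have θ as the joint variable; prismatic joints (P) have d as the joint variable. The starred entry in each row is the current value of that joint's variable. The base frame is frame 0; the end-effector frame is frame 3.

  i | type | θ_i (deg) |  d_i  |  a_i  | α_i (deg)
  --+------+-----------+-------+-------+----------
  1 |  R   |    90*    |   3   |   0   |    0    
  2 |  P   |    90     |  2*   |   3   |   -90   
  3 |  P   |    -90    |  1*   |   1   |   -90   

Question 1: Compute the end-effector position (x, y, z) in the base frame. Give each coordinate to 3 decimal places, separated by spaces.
-3.000 -1.000 6.000

after link 1: o_1 = (0.0000, 0.0000, 3.0000)
after link 2: o_2 = (-3.0000, 0.0000, 5.0000)
after link 3: o_3 = (-3.0000, -1.0000, 6.0000)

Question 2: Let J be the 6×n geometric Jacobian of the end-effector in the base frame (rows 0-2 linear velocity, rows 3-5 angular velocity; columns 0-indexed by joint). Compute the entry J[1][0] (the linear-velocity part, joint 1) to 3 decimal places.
-3.000

axis z_0 = ẑ; lever o_n−o_0 = (-3.0000,-1.0000,6.0000)
cross product → J_v[:, 0] = (1.0000,-3.0000,0.0000)
J_ω[:, 0] = z_0
entry J[1][0] = -3.0000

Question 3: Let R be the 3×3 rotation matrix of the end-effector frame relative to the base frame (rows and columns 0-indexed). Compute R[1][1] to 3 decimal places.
1.000

End-effector y-axis (col 1 of R) = (0.0000,1.0000,-0.0000)
R[1][1] = 1.0000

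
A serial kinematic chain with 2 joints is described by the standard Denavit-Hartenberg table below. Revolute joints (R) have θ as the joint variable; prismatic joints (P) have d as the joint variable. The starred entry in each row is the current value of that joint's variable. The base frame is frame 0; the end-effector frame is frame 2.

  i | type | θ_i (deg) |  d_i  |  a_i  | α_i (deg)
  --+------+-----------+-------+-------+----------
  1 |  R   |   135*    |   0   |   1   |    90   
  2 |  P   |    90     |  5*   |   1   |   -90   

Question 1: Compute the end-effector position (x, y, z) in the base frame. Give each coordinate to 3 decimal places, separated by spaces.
2.828 4.243 1.000

after link 1: o_1 = (-0.7071, 0.7071, 0.0000)
after link 2: o_2 = (2.8284, 4.2426, 1.0000)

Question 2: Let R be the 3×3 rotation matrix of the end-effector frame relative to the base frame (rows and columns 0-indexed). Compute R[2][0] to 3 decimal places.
End-effector x-axis (col 0 of R) = (-0.0000,0.0000,1.0000)
R[2][0] = 1.0000

1.000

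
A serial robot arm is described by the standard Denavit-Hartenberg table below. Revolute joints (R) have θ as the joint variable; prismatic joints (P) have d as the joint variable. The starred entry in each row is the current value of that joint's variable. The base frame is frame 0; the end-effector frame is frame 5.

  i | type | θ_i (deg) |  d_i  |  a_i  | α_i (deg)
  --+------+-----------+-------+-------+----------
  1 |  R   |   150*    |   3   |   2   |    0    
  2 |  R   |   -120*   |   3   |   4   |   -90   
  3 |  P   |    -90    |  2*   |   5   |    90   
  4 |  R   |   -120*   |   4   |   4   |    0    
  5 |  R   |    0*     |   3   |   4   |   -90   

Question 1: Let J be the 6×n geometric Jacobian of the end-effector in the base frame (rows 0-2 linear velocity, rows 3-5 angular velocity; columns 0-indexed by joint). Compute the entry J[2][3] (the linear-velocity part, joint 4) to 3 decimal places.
axis z_3 = (-0.8660,-0.5000,0.0000); lever o_n−o_3 = (-2.5981,-9.5000,-4.0000)
cross product → J_v[:, 3] = (2.0000,-3.4641,6.9282)
J_ω[:, 3] = z_3
entry J[2][3] = 6.9282

6.928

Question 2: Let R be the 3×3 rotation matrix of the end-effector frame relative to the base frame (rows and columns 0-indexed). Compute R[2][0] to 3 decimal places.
-0.500

End-effector x-axis (col 0 of R) = (0.4330,-0.7500,-0.5000)
R[2][0] = -0.5000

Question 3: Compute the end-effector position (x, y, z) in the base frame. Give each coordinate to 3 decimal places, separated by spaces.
-1.866 -4.768 7.000

after link 1: o_1 = (-1.7321, 1.0000, 3.0000)
after link 2: o_2 = (1.7321, 3.0000, 6.0000)
after link 3: o_3 = (0.7321, 4.7321, 11.0000)
after link 4: o_4 = (-1.0000, -0.2679, 9.0000)
after link 5: o_5 = (-1.8660, -4.7679, 7.0000)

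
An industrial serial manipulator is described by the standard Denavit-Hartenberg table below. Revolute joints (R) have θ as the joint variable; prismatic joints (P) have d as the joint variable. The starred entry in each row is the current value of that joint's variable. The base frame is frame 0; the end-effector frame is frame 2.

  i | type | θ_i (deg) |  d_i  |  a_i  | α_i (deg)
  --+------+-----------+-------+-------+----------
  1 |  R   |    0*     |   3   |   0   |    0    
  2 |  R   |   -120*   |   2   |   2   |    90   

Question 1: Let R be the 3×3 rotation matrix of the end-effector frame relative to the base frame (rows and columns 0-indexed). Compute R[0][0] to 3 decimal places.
-0.500

End-effector x-axis (col 0 of R) = (-0.5000,-0.8660,0.0000)
R[0][0] = -0.5000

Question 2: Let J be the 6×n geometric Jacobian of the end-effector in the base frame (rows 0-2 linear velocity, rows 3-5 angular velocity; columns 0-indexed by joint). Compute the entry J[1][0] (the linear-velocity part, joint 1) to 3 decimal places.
axis z_0 = ẑ; lever o_n−o_0 = (-1.0000,-1.7321,5.0000)
cross product → J_v[:, 0] = (1.7321,-1.0000,0.0000)
J_ω[:, 0] = z_0
entry J[1][0] = -1.0000

-1.000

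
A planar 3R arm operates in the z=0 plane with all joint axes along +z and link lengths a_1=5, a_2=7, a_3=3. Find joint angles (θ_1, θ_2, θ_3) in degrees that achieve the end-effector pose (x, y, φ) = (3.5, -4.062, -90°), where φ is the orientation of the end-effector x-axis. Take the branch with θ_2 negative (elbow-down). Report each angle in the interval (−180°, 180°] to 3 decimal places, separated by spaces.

wrist centre = target − a_3·(cos φ, sin φ) = (3.5000, -1.0620)
cos θ_2 = (13.3778−5²−7²)/(2·5·7) = -0.8660; θ_2 = -150.0006° (elbow-down)
β = atan2(-1.0620,3.5000) = -16.8793°; ψ = atan2(-3.4999,-1.0622) = -106.8828°
θ_1 = β − ψ = 90.0035°
θ_3 = φ − θ_1 − θ_2 = -30.0029° (wrapped to (-180°,180°])

90.004 -150.001 -30.003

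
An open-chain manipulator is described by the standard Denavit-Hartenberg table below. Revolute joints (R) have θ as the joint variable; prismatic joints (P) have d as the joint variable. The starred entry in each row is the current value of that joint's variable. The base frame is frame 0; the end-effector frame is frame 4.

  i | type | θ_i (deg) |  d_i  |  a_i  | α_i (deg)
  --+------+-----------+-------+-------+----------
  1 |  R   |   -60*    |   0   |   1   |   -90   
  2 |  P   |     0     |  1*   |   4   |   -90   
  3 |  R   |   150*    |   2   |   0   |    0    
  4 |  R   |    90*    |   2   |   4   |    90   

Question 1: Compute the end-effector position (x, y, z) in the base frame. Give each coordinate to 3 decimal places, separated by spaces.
5.366 -0.366 -4.000

after link 1: o_1 = (0.5000, -0.8660, 0.0000)
after link 2: o_2 = (3.3660, -3.8301, 0.0000)
after link 3: o_3 = (3.3660, -3.8301, -2.0000)
after link 4: o_4 = (5.3660, -0.3660, -4.0000)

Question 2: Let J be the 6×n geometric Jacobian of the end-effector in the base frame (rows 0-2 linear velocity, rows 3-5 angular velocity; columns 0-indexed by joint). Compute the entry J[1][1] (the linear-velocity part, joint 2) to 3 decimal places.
0.500

prismatic axis z_1 = (0.8660,0.5000,0.0000)
J_v[:, 1] = z_1; J_ω[:, 1] = (0,0,0)
entry J[1][1] = 0.5000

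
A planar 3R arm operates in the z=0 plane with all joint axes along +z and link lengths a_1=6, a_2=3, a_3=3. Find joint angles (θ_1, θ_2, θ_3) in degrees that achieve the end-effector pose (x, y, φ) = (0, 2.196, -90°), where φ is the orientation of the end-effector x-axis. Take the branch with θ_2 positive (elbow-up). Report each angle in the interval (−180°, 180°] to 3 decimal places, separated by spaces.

60.000 120.003 89.997

wrist centre = target − a_3·(cos φ, sin φ) = (-0.0000, 5.1960)
cos θ_2 = (26.9984−6²−3²)/(2·6·3) = -0.5000; θ_2 = 120.0029° (elbow-up)
β = atan2(5.1960,-0.0000) = 90.0000°; ψ = atan2(2.5980,4.4999) = 30.0000°
θ_1 = β − ψ = 60.0000°
θ_3 = φ − θ_1 − θ_2 = 89.9971° (wrapped to (-180°,180°])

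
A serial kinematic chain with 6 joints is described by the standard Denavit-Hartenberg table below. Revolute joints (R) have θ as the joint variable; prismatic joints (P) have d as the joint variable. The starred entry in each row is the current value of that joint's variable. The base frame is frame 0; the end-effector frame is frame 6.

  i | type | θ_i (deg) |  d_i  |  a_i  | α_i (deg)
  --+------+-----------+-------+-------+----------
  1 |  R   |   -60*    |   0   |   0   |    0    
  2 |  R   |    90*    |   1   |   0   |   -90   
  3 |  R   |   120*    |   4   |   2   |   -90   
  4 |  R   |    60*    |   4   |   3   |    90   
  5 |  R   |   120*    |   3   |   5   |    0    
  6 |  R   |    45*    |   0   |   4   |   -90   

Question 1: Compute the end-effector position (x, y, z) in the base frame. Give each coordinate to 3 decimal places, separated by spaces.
after link 1: o_1 = (0.0000, 0.0000, 0.0000)
after link 2: o_2 = (0.0000, 0.0000, 1.0000)
after link 3: o_3 = (-2.8660, 2.9641, -0.7321)
after link 4: o_4 = (-5.2165, -1.3929, -0.0311)
after link 5: o_5 = (-10.8804, -0.4309, 0.9665)
after link 6: o_6 = (-12.4933, 2.5015, 3.1572)

-12.493 2.502 3.157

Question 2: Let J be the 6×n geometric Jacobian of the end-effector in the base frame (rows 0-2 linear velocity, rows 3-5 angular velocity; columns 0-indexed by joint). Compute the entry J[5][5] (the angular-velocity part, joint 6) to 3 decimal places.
-0.750

axis z_5 = (-0.6250,0.2165,-0.7500); lever o_n−o_5 = (-1.6130,2.9325,2.1907)
cross product → J_v[:, 5] = (2.6736,2.5789,-1.4836)
J_ω[:, 5] = z_5
entry J[5][5] = -0.7500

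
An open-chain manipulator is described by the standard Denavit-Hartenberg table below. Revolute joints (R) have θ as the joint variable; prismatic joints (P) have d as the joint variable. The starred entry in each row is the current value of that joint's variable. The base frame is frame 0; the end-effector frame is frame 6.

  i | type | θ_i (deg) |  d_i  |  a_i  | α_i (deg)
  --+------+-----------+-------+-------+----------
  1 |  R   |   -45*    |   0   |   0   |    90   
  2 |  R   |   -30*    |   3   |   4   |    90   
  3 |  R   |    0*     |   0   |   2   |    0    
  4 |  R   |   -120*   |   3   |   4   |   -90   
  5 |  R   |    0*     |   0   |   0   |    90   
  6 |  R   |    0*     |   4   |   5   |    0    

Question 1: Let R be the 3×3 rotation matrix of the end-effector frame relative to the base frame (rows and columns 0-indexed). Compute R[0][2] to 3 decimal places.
End-effector z-axis (col 2 of R) = (-0.3536,0.3536,-0.8660)
R[0][2] = -0.3536

-0.354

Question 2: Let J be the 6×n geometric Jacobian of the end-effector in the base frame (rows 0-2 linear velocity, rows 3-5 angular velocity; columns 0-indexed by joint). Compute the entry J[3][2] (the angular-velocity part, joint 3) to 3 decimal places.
axis z_2 = (-0.3536,0.3536,-0.8660); lever o_n−o_2 = (1.5055,9.5172,-4.8122)
cross product → J_v[:, 2] = (6.5407,-3.0052,-3.8971)
J_ω[:, 2] = z_2
entry J[3][2] = -0.3536

-0.354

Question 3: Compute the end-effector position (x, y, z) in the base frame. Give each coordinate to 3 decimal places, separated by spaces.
1.834 4.946 -6.812

after link 1: o_1 = (0.0000, 0.0000, 0.0000)
after link 2: o_2 = (0.3282, -4.5708, -2.0000)
after link 3: o_3 = (1.5529, -5.7956, -3.0000)
after link 4: o_4 = (1.7170, -1.0607, -4.5981)
after link 5: o_5 = (1.7170, -1.0607, -4.5981)
after link 6: o_6 = (1.8337, 4.9463, -6.8122)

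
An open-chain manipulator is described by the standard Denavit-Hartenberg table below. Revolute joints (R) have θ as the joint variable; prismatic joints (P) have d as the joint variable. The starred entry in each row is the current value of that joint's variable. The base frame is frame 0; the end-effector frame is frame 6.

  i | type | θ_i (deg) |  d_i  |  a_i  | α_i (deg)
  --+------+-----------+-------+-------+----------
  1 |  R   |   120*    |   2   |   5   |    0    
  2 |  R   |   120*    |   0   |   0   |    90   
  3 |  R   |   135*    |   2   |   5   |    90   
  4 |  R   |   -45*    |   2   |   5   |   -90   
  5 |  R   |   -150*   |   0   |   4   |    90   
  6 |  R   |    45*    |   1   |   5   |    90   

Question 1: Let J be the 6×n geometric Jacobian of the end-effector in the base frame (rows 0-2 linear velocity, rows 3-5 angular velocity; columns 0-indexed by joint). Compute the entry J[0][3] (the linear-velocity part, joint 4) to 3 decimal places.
-2.315

axis z_3 = (-0.3536,-0.6124,0.7071); lever o_n−o_3 = (-4.7613,-0.3817,4.2208)
cross product → J_v[:, 3] = (-2.3148,-1.8745,-2.7807)
J_ω[:, 3] = z_3
entry J[0][3] = -2.3148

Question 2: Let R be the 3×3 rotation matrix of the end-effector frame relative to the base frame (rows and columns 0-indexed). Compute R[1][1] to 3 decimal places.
End-effector y-axis (col 1 of R) = (-0.1250,0.4906,-0.8624)
R[1][1] = 0.4906

0.491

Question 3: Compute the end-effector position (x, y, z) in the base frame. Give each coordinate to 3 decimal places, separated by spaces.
-7.226 8.010 9.756

after link 1: o_1 = (-2.5000, 4.3301, 2.0000)
after link 2: o_2 = (-2.5000, 4.3301, 2.0000)
after link 3: o_3 = (-2.4643, 8.3920, 5.5355)
after link 4: o_4 = (1.1405, 7.5645, 9.4497)
after link 5: o_5 = (-2.5540, 6.0645, 9.1319)
after link 6: o_6 = (-7.2256, 8.0102, 9.7564)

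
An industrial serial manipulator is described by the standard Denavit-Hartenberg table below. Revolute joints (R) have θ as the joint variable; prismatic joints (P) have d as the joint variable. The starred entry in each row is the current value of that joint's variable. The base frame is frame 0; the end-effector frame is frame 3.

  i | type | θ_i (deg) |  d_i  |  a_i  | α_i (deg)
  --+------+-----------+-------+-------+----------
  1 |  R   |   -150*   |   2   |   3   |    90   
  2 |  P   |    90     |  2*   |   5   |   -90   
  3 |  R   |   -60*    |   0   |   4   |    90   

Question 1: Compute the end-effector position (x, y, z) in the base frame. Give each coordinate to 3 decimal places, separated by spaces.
after link 1: o_1 = (-2.5981, -1.5000, 2.0000)
after link 2: o_2 = (-3.5981, 0.2321, 7.0000)
after link 3: o_3 = (-5.3301, 3.2321, 9.0000)

-5.330 3.232 9.000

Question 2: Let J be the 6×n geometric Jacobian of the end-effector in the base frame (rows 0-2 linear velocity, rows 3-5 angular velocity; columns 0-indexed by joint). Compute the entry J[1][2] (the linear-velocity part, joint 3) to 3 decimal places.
-1.732

axis z_2 = (0.8660,0.5000,0.0000); lever o_n−o_2 = (-1.7321,3.0000,2.0000)
cross product → J_v[:, 2] = (1.0000,-1.7321,3.4641)
J_ω[:, 2] = z_2
entry J[1][2] = -1.7321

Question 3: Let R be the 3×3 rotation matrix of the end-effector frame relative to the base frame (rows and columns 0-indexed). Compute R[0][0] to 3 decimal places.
End-effector x-axis (col 0 of R) = (-0.4330,0.7500,0.5000)
R[0][0] = -0.4330

-0.433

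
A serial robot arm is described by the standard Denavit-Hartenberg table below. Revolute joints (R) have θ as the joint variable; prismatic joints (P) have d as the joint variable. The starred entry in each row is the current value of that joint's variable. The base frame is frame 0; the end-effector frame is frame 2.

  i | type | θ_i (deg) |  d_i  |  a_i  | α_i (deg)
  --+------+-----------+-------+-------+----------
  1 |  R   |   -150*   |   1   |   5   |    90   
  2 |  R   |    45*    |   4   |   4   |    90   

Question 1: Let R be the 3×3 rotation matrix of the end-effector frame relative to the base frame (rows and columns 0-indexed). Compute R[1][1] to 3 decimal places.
End-effector y-axis (col 1 of R) = (-0.5000,0.8660,0.0000)
R[1][1] = 0.8660

0.866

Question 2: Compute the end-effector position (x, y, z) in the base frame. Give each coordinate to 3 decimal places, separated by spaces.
-8.780 -0.450 3.828

after link 1: o_1 = (-4.3301, -2.5000, 1.0000)
after link 2: o_2 = (-8.7796, -0.4501, 3.8284)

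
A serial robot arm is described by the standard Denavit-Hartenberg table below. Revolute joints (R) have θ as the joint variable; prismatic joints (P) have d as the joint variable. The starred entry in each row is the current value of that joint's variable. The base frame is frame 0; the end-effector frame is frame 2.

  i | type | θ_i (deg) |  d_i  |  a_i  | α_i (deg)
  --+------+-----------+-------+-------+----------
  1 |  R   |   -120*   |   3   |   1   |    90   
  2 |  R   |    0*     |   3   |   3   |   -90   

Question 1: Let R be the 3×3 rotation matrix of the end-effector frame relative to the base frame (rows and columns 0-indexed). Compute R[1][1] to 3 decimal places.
End-effector y-axis (col 1 of R) = (0.8660,-0.5000,0.0000)
R[1][1] = -0.5000

-0.500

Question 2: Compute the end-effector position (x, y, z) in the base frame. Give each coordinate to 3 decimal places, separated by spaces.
-4.598 -1.964 3.000

after link 1: o_1 = (-0.5000, -0.8660, 3.0000)
after link 2: o_2 = (-4.5981, -1.9641, 3.0000)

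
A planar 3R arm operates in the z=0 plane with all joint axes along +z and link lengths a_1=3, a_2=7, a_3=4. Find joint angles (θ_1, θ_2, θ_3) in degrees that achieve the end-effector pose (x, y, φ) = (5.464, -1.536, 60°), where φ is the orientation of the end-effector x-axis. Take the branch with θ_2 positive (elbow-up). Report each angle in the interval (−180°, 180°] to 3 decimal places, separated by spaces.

-150.001 120.000 90.001

wrist centre = target − a_3·(cos φ, sin φ) = (3.4640, -5.0001)
cos θ_2 = (37.0003−3²−7²)/(2·3·7) = -0.5000; θ_2 = 119.9995° (elbow-up)
β = atan2(-5.0001,3.4640) = -55.2863°; ψ = atan2(6.0622,-0.4999) = 94.7145°
θ_1 = β − ψ = -150.0008°
θ_3 = φ − θ_1 − θ_2 = 90.0013° (wrapped to (-180°,180°])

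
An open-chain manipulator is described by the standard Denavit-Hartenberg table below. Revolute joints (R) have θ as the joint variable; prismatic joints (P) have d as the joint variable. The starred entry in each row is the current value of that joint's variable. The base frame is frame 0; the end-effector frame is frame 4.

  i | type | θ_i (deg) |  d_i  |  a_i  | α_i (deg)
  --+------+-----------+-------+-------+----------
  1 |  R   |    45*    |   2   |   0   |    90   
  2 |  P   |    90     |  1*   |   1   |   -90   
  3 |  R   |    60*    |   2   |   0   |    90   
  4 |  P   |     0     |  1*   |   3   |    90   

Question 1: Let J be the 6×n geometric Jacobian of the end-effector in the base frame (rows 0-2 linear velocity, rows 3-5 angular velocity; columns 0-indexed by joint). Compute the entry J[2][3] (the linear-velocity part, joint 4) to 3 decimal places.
0.866

prismatic axis z_3 = (0.3536,-0.3536,0.8660)
J_v[:, 3] = z_3; J_ω[:, 3] = (0,0,0)
entry J[2][3] = 0.8660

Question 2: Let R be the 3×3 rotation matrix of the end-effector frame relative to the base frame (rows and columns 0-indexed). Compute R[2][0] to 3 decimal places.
End-effector x-axis (col 0 of R) = (-0.6124,0.6124,0.5000)
R[2][0] = 0.5000

0.500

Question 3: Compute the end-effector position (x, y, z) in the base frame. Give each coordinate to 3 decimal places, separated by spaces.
-2.191 -0.638 5.366

after link 1: o_1 = (0.0000, 0.0000, 2.0000)
after link 2: o_2 = (0.7071, -0.7071, 3.0000)
after link 3: o_3 = (-0.7071, -2.1213, 3.0000)
after link 4: o_4 = (-2.1907, -0.6378, 5.3660)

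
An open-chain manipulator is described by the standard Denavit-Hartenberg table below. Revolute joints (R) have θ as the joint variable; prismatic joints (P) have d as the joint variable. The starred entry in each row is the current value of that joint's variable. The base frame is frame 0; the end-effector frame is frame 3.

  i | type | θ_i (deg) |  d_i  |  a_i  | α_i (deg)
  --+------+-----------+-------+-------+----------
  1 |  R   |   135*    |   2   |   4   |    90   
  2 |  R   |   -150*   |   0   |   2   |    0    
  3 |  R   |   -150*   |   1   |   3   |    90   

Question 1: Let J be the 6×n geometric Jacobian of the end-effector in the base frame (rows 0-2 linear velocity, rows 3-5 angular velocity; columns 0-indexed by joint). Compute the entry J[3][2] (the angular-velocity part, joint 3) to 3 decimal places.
0.707

axis z_2 = (0.7071,0.7071,0.0000); lever o_n−o_2 = (-0.3536,1.7678,2.5981)
cross product → J_v[:, 2] = (1.8371,-1.8371,1.5000)
J_ω[:, 2] = z_2
entry J[3][2] = 0.7071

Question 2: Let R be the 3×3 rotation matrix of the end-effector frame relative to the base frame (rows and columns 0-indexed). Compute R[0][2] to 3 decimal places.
-0.612

End-effector z-axis (col 2 of R) = (-0.6124,0.6124,-0.5000)
R[0][2] = -0.6124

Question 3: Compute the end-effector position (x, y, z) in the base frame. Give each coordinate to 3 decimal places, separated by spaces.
-1.957 3.371 3.598

after link 1: o_1 = (-2.8284, 2.8284, 2.0000)
after link 2: o_2 = (-1.6037, 1.6037, 1.0000)
after link 3: o_3 = (-1.9572, 3.3714, 3.5981)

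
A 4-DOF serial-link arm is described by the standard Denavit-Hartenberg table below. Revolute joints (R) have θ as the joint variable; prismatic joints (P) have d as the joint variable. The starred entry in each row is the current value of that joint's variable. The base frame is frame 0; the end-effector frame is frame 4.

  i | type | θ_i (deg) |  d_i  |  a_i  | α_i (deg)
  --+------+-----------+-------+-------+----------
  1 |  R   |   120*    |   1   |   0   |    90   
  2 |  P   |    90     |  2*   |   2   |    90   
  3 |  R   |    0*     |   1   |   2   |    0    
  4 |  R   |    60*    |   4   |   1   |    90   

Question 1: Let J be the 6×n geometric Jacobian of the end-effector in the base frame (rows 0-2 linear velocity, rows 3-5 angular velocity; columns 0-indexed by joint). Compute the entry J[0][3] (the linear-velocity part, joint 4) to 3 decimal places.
axis z_3 = (-0.5000,0.8660,-0.0000); lever o_n−o_3 = (-1.2500,3.8971,0.5000)
cross product → J_v[:, 3] = (0.4330,0.2500,-0.8660)
J_ω[:, 3] = z_3
entry J[0][3] = 0.4330

0.433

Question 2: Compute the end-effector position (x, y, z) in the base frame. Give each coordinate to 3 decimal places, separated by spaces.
after link 1: o_1 = (0.0000, 0.0000, 1.0000)
after link 2: o_2 = (1.7321, 1.0000, 3.0000)
after link 3: o_3 = (1.2321, 1.8660, 5.0000)
after link 4: o_4 = (-0.0179, 5.7631, 5.5000)

-0.018 5.763 5.500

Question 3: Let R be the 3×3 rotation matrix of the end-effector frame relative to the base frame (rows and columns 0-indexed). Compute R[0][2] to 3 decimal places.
End-effector z-axis (col 2 of R) = (-0.4330,-0.2500,0.8660)
R[0][2] = -0.4330

-0.433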